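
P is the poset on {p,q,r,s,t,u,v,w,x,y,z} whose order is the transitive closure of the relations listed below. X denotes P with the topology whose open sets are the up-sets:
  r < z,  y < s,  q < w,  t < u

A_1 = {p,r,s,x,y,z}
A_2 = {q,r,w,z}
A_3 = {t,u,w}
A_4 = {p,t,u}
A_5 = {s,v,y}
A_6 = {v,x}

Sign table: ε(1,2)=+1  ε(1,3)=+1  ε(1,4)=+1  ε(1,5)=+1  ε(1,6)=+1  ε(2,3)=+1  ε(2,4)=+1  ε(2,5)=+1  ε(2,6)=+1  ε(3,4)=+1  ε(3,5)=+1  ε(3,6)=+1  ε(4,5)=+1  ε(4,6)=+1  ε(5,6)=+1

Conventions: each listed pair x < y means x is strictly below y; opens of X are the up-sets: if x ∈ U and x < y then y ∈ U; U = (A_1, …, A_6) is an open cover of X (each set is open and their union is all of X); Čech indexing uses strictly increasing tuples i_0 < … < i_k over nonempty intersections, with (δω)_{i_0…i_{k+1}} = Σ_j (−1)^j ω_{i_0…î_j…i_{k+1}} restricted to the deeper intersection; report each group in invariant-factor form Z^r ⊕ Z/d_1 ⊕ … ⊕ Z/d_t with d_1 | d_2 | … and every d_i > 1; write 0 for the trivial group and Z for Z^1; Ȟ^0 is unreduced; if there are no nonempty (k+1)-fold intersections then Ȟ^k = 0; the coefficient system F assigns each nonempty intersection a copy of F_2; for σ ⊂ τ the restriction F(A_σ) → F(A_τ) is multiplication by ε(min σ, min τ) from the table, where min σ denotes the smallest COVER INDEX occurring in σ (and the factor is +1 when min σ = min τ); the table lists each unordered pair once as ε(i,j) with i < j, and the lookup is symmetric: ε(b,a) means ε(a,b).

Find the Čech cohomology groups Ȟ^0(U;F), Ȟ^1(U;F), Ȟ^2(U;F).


Ȟ^0 = Z/2, Ȟ^1 = Z/2 ⊕ Z/2 and Ȟ^2 = 0

intersection data:
  A12={r,z} A14={p} A15={s,y} A16={x} A23={w} A34={t,u} A56={v}
C dims 6,7; δ0: rk_F2 5
Ȟ^0 = (6 − 5) − 0 = 1, so Ȟ^0 ≅ Z/2
Ȟ^1 = (7 − 0) − 5 = 2, so Ȟ^1 ≅ Z/2 ⊕ Z/2
Ȟ^2 = (0 − 0) − 0 = 0, so Ȟ^2 ≅ 0


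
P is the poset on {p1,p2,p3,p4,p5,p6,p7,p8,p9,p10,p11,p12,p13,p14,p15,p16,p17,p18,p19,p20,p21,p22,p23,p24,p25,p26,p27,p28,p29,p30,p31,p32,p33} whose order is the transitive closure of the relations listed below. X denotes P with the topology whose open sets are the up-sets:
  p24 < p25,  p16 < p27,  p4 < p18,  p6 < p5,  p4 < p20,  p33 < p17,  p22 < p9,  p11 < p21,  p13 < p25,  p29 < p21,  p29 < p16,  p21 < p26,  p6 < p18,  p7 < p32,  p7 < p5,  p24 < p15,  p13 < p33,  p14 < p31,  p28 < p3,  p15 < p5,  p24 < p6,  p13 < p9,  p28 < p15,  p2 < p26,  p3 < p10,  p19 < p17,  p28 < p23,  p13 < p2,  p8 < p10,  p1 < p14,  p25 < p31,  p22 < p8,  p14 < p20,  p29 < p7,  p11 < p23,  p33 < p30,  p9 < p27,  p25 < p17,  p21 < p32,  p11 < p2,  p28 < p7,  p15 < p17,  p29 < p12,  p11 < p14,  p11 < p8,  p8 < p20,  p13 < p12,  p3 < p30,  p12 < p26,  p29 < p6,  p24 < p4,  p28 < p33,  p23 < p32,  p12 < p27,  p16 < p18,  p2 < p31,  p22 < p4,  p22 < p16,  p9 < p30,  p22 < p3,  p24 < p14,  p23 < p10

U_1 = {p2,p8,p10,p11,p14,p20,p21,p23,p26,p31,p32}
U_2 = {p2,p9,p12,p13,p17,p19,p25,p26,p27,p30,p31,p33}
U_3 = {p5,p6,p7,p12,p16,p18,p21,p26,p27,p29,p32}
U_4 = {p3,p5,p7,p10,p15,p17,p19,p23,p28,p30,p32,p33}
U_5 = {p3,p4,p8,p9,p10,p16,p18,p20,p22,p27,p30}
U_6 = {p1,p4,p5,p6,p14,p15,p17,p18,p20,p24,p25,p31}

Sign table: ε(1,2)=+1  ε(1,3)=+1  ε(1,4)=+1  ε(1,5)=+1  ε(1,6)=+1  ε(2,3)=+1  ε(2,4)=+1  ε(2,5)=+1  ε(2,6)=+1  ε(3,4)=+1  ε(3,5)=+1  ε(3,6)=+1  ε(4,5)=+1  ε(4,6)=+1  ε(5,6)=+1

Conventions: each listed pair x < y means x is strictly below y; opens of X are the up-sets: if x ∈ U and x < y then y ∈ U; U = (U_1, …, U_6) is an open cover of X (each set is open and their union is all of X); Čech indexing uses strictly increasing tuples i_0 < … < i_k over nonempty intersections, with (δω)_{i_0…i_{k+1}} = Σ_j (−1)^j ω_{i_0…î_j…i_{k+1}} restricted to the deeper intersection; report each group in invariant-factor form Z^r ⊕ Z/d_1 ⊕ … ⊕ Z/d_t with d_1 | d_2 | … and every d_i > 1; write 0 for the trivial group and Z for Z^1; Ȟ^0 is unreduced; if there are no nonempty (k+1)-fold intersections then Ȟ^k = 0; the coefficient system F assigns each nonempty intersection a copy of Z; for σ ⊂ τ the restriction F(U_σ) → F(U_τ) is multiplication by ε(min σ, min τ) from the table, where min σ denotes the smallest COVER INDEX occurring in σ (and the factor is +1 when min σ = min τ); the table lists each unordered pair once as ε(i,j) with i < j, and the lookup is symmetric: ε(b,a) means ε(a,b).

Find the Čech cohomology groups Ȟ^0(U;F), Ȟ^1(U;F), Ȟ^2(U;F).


nonempty overlaps:
  U12={p2,p26,p31} U13={p21,p26,p32} U14={p10,p23,p32} U15={p8,p10,p20} U16={p14,p20,p31} U23={p12,p26,p27} U24={p17,p19,p30,p33} U25={p9,p27,p30} U26={p17,p25,p31} U34={p5,p7,p32} U35={p16,p18,p27} U36={p5,p6,p18} U45={p3,p10,p30} U46={p5,p15,p17} U56={p4,p18,p20}
  U123={p26} U126={p31} U134={p32} U145={p10} U156={p20} U235={p27} U245={p30} U246={p17} U346={p5} U356={p18}
C dims 6,15,10; δ0: rk 5, SNF 1^5; δ1: rk 10, SNF 1^9·2
degree 0: 6−5−0 = 1 → Ȟ^0 ≅ Z
degree 1: 15−10−5 = 0 → Ȟ^1 ≅ 0
degree 2: 10−0−10 = 0 plus torsion [2] → Ȟ^2 ≅ Z/2

Ȟ^0 ≅ Z, Ȟ^1 ≅ 0 and Ȟ^2 ≅ Z/2


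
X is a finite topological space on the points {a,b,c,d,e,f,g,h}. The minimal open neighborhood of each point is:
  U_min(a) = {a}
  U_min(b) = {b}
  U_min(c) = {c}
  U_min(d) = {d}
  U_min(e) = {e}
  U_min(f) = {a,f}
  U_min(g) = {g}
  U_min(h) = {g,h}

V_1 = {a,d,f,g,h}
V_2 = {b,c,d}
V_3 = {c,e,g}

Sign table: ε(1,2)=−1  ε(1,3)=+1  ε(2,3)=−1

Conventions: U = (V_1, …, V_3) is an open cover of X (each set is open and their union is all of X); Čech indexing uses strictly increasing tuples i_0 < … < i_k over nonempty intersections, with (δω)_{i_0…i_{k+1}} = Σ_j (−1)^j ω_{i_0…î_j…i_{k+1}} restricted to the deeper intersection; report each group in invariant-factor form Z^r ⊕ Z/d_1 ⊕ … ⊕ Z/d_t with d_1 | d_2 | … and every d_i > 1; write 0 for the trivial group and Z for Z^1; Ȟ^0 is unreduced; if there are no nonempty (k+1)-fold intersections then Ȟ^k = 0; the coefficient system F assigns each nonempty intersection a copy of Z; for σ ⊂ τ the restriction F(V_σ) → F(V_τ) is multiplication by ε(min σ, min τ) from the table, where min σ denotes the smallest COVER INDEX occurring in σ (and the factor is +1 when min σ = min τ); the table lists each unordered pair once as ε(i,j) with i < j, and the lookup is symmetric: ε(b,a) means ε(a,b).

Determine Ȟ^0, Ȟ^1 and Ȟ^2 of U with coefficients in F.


Ȟ^0 ≅ Z,  Ȟ^1 ≅ Z,  Ȟ^2 ≅ 0

intersection data:
  V12={d} V13={g} V23={c}
C dims 3,3; δ0: rk 2, SNF 1^2
Ȟ^0 = (3 − 2) − 0 = 1, so Ȟ^0 ≅ Z
Ȟ^1 = (3 − 0) − 2 = 1, so Ȟ^1 ≅ Z
Ȟ^2 = (0 − 0) − 0 = 0, so Ȟ^2 ≅ 0


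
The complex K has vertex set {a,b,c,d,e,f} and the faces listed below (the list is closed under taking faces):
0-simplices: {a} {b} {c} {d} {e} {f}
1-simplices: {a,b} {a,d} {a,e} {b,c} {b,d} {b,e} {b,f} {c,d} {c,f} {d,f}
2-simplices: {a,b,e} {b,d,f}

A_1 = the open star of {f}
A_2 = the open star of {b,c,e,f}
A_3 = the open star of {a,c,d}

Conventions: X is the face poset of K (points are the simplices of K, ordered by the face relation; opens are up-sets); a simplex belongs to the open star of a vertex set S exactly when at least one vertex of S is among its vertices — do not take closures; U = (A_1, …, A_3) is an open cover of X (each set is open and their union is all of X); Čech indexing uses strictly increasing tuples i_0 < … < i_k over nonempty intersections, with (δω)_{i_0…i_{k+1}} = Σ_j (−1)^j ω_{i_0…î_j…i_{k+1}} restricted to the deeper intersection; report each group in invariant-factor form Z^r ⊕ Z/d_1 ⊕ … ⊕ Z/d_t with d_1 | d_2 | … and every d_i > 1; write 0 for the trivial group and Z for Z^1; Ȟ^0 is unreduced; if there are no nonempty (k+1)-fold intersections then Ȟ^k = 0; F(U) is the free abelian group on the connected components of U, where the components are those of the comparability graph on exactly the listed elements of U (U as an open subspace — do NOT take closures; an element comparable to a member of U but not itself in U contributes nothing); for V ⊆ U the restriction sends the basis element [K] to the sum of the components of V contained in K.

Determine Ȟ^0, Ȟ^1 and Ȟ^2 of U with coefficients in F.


Ȟ^0 = Z, Ȟ^1 = Z^2 and Ȟ^2 = 0

intersection data:
  A1={{f},{b,f},{c,f},{d,f},{b,d,f}} A2={{b},{c},{e},{f},{a,b},{a,e},{b,c},{b,d},{b,e},{b,f},{c,d},{c,f},{d,f},{a,b,e},{b,d,f}} A3={{a},{c},{d},{a,b},{a,d},{a,e},{b,c},{b,d},{c,d},{c,f},{d,f},{a,b,e},{b,d,f}}
  A12={{f},{b,f},{c,f},{d,f},{b,d,f}} A13={{c,f},{d,f},{b,d,f}} A23={{c},{a,b},{a,e},{b,c},{b,d},{c,d},{c,f},{d,f},{a,b,e},{b,d,f}}
  A123={{c,f},{d,f},{b,d,f}}
components per intersection:
  A1: {{f},{b,f},{c,f},{d,f},{b,d,f}}
  A2: {{b},{c},{e},{f},{a,b},{a,e},{b,c},{b,d},{b,e},{b,f},{c,d},{c,f},{d,f},{a,b,e},{b,d,f}}
  A3: {{a},{c},{d},{a,b},{a,d},{a,e},{b,c},{b,d},{c,d},{c,f},{d,f},{a,b,e},{b,d,f}}
  A12: {{f},{b,f},{c,f},{d,f},{b,d,f}}
  A13: {{c,f}} {{d,f},{b,d,f}}
  A23: {{c},{b,c},{c,d},{c,f}} {{a,b},{a,e},{a,b,e}} {{b,d},{d,f},{b,d,f}}
  A123: {{c,f}} {{d,f},{b,d,f}}
C dims 3,6,2; δ0: rk 2, SNF 1^2; δ1: rk 2, SNF 1^2
Ȟ^0 = (3 − 2) − 0 = 1, so Ȟ^0 ≅ Z
Ȟ^1 = (6 − 2) − 2 = 2, so Ȟ^1 ≅ Z^2
Ȟ^2 = (2 − 0) − 2 = 0, so Ȟ^2 ≅ 0


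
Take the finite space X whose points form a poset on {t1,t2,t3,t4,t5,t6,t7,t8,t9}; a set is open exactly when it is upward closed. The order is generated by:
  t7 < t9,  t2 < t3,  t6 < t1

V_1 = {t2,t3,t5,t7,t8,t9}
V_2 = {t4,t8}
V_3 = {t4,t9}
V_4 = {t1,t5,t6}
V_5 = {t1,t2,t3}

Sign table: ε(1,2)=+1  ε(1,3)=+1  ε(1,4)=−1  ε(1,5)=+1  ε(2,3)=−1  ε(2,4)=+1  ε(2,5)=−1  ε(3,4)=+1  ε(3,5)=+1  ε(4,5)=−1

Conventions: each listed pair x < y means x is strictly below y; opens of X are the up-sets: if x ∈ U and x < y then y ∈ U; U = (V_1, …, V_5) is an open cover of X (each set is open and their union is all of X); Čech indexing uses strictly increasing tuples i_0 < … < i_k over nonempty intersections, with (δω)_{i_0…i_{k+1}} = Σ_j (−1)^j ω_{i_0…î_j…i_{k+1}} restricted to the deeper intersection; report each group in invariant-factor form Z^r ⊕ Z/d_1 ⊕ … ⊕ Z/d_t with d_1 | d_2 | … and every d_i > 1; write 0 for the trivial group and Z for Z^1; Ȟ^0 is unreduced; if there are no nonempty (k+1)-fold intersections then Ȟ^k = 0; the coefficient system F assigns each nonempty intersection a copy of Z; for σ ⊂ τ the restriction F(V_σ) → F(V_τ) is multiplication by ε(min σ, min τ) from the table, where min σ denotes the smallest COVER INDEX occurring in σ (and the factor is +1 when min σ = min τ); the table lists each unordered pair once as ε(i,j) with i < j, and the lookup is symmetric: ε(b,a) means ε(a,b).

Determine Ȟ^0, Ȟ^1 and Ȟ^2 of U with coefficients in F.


cover nerve:
  V12={t8} V13={t9} V14={t5} V15={t2,t3} V23={t4} V45={t1}
C dims 5,6; δ0: rk 5, SNF 1^4·2
Ȟ^0: (5−5)−0=0 ⇒ 0
Ȟ^1: (6−0)−5=1 plus torsion [2] ⇒ Z ⊕ Z/2
Ȟ^2: (0−0)−0=0 ⇒ 0

Ȟ^0 = 0,  Ȟ^1 = Z ⊕ Z/2,  Ȟ^2 = 0


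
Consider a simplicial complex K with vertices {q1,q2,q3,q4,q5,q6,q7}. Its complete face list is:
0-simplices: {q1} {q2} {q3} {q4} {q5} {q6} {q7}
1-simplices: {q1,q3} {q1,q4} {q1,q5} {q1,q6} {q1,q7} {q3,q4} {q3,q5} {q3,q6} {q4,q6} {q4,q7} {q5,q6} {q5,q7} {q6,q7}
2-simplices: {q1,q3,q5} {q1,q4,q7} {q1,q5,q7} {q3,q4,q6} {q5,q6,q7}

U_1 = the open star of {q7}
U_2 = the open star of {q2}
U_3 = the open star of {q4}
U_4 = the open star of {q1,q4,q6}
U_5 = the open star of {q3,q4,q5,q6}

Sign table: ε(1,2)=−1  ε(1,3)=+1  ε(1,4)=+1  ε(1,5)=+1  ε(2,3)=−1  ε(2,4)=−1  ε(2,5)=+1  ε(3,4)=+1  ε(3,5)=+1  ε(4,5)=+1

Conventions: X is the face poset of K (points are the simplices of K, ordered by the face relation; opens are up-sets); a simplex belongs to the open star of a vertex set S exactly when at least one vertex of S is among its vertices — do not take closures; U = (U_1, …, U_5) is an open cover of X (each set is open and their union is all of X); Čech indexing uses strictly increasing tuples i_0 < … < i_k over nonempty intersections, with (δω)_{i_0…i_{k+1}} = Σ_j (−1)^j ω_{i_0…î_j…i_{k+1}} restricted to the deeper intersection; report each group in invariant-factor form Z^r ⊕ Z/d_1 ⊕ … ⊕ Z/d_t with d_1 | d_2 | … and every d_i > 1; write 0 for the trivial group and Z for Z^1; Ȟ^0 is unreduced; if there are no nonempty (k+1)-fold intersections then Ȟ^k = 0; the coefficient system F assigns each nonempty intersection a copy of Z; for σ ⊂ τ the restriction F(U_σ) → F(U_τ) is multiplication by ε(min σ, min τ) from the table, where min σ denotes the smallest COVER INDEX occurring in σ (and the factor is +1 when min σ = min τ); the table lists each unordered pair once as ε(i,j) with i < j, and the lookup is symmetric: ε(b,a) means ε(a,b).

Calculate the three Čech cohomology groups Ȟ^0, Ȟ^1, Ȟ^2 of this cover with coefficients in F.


Ȟ^0 ≅ Z^2, Ȟ^1 ≅ 0 and Ȟ^2 ≅ 0

nerve simplices:
  U1={{q7},{q1,q7},{q4,q7},{q5,q7},{q6,q7},{q1,q4,q7},{q1,q5,q7},{q5,q6,q7}} U2={{q2}} U3={{q4},{q1,q4},{q3,q4},{q4,q6},{q4,q7},{q1,q4,q7},{q3,q4,q6}} U4={{q1},{q4},{q6},{q1,q3},{q1,q4},{q1,q5},{q1,q6},{q1,q7},{q3,q4},{q3,q6},{q4,q6},{q4,q7},{q5,q6},{q6,q7},{q1,q3,q5},{q1,q4,q7},{q1,q5,q7},{q3,q4,q6},{q5,q6,q7}} U5={{q3},{q4},{q5},{q6},{q1,q3},{q1,q4},{q1,q5},{q1,q6},{q3,q4},{q3,q5},{q3,q6},{q4,q6},{q4,q7},{q5,q6},{q5,q7},{q6,q7},{q1,q3,q5},{q1,q4,q7},{q1,q5,q7},{q3,q4,q6},{q5,q6,q7}}
  U13={{q4,q7},{q1,q4,q7}} U14={{q1,q7},{q4,q7},{q6,q7},{q1,q4,q7},{q1,q5,q7},{q5,q6,q7}} U15={{q4,q7},{q5,q7},{q6,q7},{q1,q4,q7},{q1,q5,q7},{q5,q6,q7}} U34={{q4},{q1,q4},{q3,q4},{q4,q6},{q4,q7},{q1,q4,q7},{q3,q4,q6}} U35={{q4},{q1,q4},{q3,q4},{q4,q6},{q4,q7},{q1,q4,q7},{q3,q4,q6}} U45={{q4},{q6},{q1,q3},{q1,q4},{q1,q5},{q1,q6},{q3,q4},{q3,q6},{q4,q6},{q4,q7},{q5,q6},{q6,q7},{q1,q3,q5},{q1,q4,q7},{q1,q5,q7},{q3,q4,q6},{q5,q6,q7}}
  U134={{q4,q7},{q1,q4,q7}} U135={{q4,q7},{q1,q4,q7}} U145={{q4,q7},{q6,q7},{q1,q4,q7},{q1,q5,q7},{q5,q6,q7}} U345={{q4},{q1,q4},{q3,q4},{q4,q6},{q4,q7},{q1,q4,q7},{q3,q4,q6}}
  U1345={{q4,q7},{q1,q4,q7}}
C dims 5,6,4,1; δ0: rk 3, SNF 1^3; δ1: rk 3, SNF 1^3; δ2: rk 1, SNF 1^1
degree 0: 5−3−0 = 2 → Ȟ^0 ≅ Z^2
degree 1: 6−3−3 = 0 → Ȟ^1 ≅ 0
degree 2: 4−1−3 = 0 → Ȟ^2 ≅ 0


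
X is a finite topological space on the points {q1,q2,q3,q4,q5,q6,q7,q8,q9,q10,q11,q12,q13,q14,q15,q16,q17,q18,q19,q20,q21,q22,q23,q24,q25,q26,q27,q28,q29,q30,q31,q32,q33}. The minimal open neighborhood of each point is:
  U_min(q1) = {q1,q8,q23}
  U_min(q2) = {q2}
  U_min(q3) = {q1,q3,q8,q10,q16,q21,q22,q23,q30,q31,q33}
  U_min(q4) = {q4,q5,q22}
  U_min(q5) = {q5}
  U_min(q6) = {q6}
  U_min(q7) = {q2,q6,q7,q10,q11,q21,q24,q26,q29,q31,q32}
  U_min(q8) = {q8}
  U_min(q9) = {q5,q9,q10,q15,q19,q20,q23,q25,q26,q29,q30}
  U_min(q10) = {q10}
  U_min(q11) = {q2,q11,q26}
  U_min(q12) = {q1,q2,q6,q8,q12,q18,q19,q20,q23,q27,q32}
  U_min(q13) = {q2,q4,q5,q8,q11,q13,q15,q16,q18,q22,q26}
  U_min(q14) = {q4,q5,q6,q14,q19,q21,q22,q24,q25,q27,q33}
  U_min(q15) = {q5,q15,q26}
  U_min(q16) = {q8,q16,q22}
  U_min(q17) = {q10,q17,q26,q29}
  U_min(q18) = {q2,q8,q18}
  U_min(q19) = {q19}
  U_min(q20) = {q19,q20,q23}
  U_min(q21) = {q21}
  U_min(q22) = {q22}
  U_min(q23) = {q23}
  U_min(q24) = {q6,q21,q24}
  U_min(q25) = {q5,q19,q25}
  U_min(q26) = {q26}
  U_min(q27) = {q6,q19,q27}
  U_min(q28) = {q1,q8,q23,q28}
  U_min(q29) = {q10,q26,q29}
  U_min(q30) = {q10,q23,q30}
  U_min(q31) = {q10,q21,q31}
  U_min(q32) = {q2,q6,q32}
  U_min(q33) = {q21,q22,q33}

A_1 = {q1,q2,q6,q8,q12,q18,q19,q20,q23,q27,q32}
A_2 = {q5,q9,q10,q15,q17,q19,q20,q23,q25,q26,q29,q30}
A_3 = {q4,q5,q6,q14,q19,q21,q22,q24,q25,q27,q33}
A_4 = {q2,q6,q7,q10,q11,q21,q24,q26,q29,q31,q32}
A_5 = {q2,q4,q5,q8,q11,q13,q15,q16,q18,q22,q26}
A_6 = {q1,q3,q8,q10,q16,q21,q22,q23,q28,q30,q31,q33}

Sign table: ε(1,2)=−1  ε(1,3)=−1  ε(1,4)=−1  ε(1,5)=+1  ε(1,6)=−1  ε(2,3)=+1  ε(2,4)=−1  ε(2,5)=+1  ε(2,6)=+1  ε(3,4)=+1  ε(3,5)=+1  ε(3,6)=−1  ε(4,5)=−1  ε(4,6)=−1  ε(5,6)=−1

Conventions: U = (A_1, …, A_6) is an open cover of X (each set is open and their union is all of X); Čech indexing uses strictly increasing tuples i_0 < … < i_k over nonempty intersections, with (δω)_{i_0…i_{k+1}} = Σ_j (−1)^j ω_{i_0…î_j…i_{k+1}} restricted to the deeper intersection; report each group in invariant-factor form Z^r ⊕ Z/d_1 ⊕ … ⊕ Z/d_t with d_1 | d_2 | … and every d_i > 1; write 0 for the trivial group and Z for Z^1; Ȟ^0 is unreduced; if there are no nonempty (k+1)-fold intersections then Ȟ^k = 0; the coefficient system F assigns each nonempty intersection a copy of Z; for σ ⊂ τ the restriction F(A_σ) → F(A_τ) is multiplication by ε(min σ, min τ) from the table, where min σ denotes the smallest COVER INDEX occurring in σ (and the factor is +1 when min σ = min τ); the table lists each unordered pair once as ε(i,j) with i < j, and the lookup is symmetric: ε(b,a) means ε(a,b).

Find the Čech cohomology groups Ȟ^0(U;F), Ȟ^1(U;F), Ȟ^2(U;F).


nonempty overlaps:
  A12={q19,q20,q23} A13={q6,q19,q27} A14={q2,q6,q32} A15={q2,q8,q18} A16={q1,q8,q23} A23={q5,q19,q25} A24={q10,q26,q29} A25={q5,q15,q26} A26={q10,q23,q30} A34={q6,q21,q24} A35={q4,q5,q22} A36={q21,q22,q33} A45={q2,q11,q26} A46={q10,q21,q31} A56={q8,q16,q22}
  A123={q19} A126={q23} A134={q6} A145={q2} A156={q8} A235={q5} A245={q26} A246={q10} A346={q21} A356={q22}
C dims 6,15,10; δ0: rk 6, SNF 1^5·2; δ1: rk 9, SNF 1^9
degree 0: 6−6−0 = 0 → Ȟ^0 ≅ 0
degree 1: 15−9−6 = 0 plus torsion [2] → Ȟ^1 ≅ Z/2
degree 2: 10−0−9 = 1 → Ȟ^2 ≅ Z

Ȟ^0 ≅ 0,  Ȟ^1 ≅ Z/2,  Ȟ^2 ≅ Z


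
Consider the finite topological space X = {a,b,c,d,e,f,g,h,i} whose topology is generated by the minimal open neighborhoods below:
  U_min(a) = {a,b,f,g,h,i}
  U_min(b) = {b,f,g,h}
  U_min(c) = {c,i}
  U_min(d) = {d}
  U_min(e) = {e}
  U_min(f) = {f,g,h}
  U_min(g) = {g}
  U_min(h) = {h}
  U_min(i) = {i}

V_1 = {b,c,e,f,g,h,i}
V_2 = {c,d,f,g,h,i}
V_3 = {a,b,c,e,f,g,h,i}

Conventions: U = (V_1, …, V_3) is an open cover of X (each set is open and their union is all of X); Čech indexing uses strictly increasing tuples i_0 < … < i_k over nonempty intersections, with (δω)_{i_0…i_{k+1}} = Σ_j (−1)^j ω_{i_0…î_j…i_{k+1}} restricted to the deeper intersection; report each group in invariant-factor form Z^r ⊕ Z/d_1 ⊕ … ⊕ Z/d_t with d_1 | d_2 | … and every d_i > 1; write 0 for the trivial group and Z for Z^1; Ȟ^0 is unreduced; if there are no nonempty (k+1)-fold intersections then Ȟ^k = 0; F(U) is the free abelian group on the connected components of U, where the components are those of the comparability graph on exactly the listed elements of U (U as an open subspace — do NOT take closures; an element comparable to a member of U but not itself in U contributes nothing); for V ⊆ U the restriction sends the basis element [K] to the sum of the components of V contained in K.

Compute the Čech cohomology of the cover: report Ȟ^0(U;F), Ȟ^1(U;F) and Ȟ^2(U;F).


Ȟ^0 = Z^3,  Ȟ^1 = 0,  Ȟ^2 = 0

intersection data:
  V12={c,f,g,h,i} V13={b,c,e,f,g,h,i} V23={c,f,g,h,i}
  V123={c,f,g,h,i}
components per intersection:
  V1: {b,f,g,h} {c,i} {e}
  V2: {c,i} {d} {f,g,h}
  V3: {a,b,c,f,g,h,i} {e}
  V12: {c,i} {f,g,h}
  V13: {b,f,g,h} {c,i} {e}
  V23: {c,i} {f,g,h}
  V123: {c,i} {f,g,h}
C dims 8,7,2; δ0: rk 5, SNF 1^5; δ1: rk 2, SNF 1^2
Ȟ^0 = (8 − 5) − 0 = 3, so Ȟ^0 ≅ Z^3
Ȟ^1 = (7 − 2) − 5 = 0, so Ȟ^1 ≅ 0
Ȟ^2 = (2 − 0) − 2 = 0, so Ȟ^2 ≅ 0


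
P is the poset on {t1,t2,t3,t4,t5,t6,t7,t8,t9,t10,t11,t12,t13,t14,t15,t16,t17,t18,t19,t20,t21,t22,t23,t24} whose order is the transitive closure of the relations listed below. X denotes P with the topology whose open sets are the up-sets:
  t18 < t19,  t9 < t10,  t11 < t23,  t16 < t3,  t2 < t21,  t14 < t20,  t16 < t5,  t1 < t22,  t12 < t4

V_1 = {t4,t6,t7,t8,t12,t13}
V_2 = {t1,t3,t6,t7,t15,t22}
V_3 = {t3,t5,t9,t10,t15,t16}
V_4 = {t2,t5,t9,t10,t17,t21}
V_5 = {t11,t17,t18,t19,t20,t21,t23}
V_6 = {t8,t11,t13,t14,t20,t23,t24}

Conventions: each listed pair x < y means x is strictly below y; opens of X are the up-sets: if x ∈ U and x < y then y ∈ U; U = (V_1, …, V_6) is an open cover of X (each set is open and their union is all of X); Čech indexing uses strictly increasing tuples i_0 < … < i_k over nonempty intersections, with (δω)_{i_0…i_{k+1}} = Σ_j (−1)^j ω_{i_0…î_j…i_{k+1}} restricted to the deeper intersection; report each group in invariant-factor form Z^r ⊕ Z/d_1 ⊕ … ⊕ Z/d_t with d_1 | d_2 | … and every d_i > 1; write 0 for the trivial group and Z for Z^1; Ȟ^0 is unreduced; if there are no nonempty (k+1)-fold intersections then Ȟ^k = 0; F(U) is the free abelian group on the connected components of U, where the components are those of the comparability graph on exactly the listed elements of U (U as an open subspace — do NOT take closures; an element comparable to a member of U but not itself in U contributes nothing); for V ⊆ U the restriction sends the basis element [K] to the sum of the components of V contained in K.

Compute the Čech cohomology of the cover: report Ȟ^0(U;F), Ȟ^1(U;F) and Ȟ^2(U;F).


Ȟ^0 ≅ Z^15; Ȟ^1 ≅ 0; Ȟ^2 ≅ 0

intersection data:
  V12={t6,t7} V16={t8,t13} V23={t3,t15} V34={t5,t9,t10} V45={t17,t21} V56={t11,t20,t23}
components per intersection:
  V1: {t4,t12} {t6} {t7} {t8} {t13}
  V2: {t1,t22} {t3} {t6} {t7} {t15}
  V3: {t3,t5,t16} {t9,t10} {t15}
  V4: {t2,t21} {t5} {t9,t10} {t17}
  V5: {t11,t23} {t17} {t18,t19} {t20} {t21}
  V6: {t8} {t11,t23} {t13} {t14,t20} {t24}
  V12: {t6} {t7}
  V16: {t8} {t13}
  V23: {t3} {t15}
  V34: {t5} {t9,t10}
  V45: {t17} {t21}
  V56: {t11,t23} {t20}
C dims 27,12; δ0: rk 12, SNF 1^12
Ȟ^0 = (27 − 12) − 0 = 15, so Ȟ^0 ≅ Z^15
Ȟ^1 = (12 − 0) − 12 = 0, so Ȟ^1 ≅ 0
Ȟ^2 = (0 − 0) − 0 = 0, so Ȟ^2 ≅ 0


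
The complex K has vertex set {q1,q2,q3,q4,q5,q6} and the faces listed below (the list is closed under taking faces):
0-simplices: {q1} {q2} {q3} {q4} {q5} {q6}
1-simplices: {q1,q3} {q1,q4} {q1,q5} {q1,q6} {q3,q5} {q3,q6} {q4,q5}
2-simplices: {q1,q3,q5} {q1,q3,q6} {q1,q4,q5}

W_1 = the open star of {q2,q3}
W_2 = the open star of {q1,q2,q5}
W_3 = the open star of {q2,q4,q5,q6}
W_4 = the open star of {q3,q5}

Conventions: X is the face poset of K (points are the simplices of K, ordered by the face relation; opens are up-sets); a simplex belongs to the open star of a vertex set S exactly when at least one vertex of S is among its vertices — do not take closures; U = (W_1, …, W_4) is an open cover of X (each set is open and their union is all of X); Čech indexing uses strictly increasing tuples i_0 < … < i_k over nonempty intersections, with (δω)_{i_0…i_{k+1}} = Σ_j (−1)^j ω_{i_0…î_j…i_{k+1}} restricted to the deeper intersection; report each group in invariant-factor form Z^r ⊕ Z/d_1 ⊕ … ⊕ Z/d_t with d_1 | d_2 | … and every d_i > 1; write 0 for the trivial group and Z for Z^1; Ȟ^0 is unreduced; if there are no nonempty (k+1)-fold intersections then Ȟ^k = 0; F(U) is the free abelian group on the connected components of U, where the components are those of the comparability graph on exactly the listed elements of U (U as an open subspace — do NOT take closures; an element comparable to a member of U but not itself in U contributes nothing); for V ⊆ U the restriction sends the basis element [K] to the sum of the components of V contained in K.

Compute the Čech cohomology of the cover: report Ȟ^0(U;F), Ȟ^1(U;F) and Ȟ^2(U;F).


Ȟ^0 = Z^2,  Ȟ^1 = 0,  Ȟ^2 = 0

cover nerve:
  W1={{q2},{q3},{q1,q3},{q3,q5},{q3,q6},{q1,q3,q5},{q1,q3,q6}} W2={{q1},{q2},{q5},{q1,q3},{q1,q4},{q1,q5},{q1,q6},{q3,q5},{q4,q5},{q1,q3,q5},{q1,q3,q6},{q1,q4,q5}} W3={{q2},{q4},{q5},{q6},{q1,q4},{q1,q5},{q1,q6},{q3,q5},{q3,q6},{q4,q5},{q1,q3,q5},{q1,q3,q6},{q1,q4,q5}} W4={{q3},{q5},{q1,q3},{q1,q5},{q3,q5},{q3,q6},{q4,q5},{q1,q3,q5},{q1,q3,q6},{q1,q4,q5}}
  W12={{q2},{q1,q3},{q3,q5},{q1,q3,q5},{q1,q3,q6}} W13={{q2},{q3,q5},{q3,q6},{q1,q3,q5},{q1,q3,q6}} W14={{q3},{q1,q3},{q3,q5},{q3,q6},{q1,q3,q5},{q1,q3,q6}} W23={{q2},{q5},{q1,q4},{q1,q5},{q1,q6},{q3,q5},{q4,q5},{q1,q3,q5},{q1,q3,q6},{q1,q4,q5}} W24={{q5},{q1,q3},{q1,q5},{q3,q5},{q4,q5},{q1,q3,q5},{q1,q3,q6},{q1,q4,q5}} W34={{q5},{q1,q5},{q3,q5},{q3,q6},{q4,q5},{q1,q3,q5},{q1,q3,q6},{q1,q4,q5}}
  W123={{q2},{q3,q5},{q1,q3,q5},{q1,q3,q6}} W124={{q1,q3},{q3,q5},{q1,q3,q5},{q1,q3,q6}} W134={{q3,q5},{q3,q6},{q1,q3,q5},{q1,q3,q6}} W234={{q5},{q1,q5},{q3,q5},{q4,q5},{q1,q3,q5},{q1,q3,q6},{q1,q4,q5}}
  W1234={{q3,q5},{q1,q3,q5},{q1,q3,q6}}
components per intersection:
  W1: {{q2}} {{q3},{q1,q3},{q3,q5},{q3,q6},{q1,q3,q5},{q1,q3,q6}}
  W2: {{q1},{q5},{q1,q3},{q1,q4},{q1,q5},{q1,q6},{q3,q5},{q4,q5},{q1,q3,q5},{q1,q3,q6},{q1,q4,q5}} {{q2}}
  W3: {{q2}} {{q4},{q5},{q1,q4},{q1,q5},{q3,q5},{q4,q5},{q1,q3,q5},{q1,q4,q5}} {{q6},{q1,q6},{q3,q6},{q1,q3,q6}}
  W4: {{q3},{q5},{q1,q3},{q1,q5},{q3,q5},{q3,q6},{q4,q5},{q1,q3,q5},{q1,q3,q6},{q1,q4,q5}}
  W12: {{q2}} {{q1,q3},{q3,q5},{q1,q3,q5},{q1,q3,q6}}
  W13: {{q2}} {{q3,q5},{q1,q3,q5}} {{q3,q6},{q1,q3,q6}}
  W14: {{q3},{q1,q3},{q3,q5},{q3,q6},{q1,q3,q5},{q1,q3,q6}}
  W23: {{q2}} {{q5},{q1,q4},{q1,q5},{q3,q5},{q4,q5},{q1,q3,q5},{q1,q4,q5}} {{q1,q6},{q1,q3,q6}}
  W24: {{q5},{q1,q3},{q1,q5},{q3,q5},{q4,q5},{q1,q3,q5},{q1,q3,q6},{q1,q4,q5}}
  W34: {{q5},{q1,q5},{q3,q5},{q4,q5},{q1,q3,q5},{q1,q4,q5}} {{q3,q6},{q1,q3,q6}}
  W123: {{q2}} {{q3,q5},{q1,q3,q5}} {{q1,q3,q6}}
  W124: {{q1,q3},{q3,q5},{q1,q3,q5},{q1,q3,q6}}
  W134: {{q3,q5},{q1,q3,q5}} {{q3,q6},{q1,q3,q6}}
  W234: {{q5},{q1,q5},{q3,q5},{q4,q5},{q1,q3,q5},{q1,q4,q5}} {{q1,q3,q6}}
  W1234: {{q3,q5},{q1,q3,q5}} {{q1,q3,q6}}
C dims 8,12,8,2; δ0: rk 6, SNF 1^6; δ1: rk 6, SNF 1^6; δ2: rk 2, SNF 1^2
Ȟ^0: (8−6)−0=2 ⇒ Z^2
Ȟ^1: (12−6)−6=0 ⇒ 0
Ȟ^2: (8−2)−6=0 ⇒ 0


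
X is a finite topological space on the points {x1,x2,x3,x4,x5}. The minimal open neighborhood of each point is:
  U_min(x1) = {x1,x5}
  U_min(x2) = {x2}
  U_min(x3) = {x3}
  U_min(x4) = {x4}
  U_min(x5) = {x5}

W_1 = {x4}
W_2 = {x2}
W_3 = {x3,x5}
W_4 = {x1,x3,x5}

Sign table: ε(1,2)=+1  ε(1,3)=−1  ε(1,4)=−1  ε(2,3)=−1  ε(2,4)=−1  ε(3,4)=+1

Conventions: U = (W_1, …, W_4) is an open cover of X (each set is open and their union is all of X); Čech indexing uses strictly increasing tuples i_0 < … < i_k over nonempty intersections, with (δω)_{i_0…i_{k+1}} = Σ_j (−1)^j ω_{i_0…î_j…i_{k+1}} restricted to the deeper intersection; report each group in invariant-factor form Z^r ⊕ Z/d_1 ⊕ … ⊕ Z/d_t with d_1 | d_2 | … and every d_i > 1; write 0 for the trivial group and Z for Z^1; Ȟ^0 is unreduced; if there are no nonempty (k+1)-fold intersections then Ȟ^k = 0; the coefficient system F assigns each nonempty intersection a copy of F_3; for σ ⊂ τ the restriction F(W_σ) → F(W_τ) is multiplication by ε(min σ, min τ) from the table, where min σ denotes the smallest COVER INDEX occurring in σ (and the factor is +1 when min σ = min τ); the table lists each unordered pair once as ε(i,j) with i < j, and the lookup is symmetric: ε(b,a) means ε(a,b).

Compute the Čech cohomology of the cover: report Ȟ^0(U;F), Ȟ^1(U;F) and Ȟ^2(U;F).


nonempty overlaps:
  W34={x3,x5}
C dims 4,1; δ0: rk_F3 1
degree 0: 4−1−0 = 3 → Ȟ^0 ≅ Z/3 ⊕ Z/3 ⊕ Z/3
degree 1: 1−0−1 = 0 → Ȟ^1 ≅ 0
degree 2: 0−0−0 = 0 → Ȟ^2 ≅ 0

Ȟ^0(U;F) ≅ Z/3 ⊕ Z/3 ⊕ Z/3, Ȟ^1(U;F) ≅ 0 and Ȟ^2(U;F) ≅ 0


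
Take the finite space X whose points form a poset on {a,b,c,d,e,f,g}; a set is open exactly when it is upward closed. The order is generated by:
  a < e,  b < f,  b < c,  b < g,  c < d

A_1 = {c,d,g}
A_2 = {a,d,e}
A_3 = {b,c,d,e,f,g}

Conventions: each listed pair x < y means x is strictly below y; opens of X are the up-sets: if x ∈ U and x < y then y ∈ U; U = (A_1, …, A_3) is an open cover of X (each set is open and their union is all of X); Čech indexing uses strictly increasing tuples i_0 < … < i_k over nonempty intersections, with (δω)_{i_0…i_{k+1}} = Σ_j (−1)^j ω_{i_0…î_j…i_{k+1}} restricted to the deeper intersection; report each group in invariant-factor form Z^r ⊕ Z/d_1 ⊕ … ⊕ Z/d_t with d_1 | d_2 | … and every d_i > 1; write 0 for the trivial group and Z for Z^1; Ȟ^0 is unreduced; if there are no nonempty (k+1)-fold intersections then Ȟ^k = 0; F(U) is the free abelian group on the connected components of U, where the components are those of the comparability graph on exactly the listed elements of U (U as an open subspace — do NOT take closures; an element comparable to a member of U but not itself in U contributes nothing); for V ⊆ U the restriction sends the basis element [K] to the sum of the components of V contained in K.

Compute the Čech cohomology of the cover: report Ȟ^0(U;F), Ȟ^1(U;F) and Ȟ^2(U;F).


nonempty overlaps:
  A12={d} A13={c,d,g} A23={d,e}
  A123={d}
components per intersection:
  A1: {c,d} {g}
  A2: {a,e} {d}
  A3: {b,c,d,f,g} {e}
  A12: {d}
  A13: {c,d} {g}
  A23: {d} {e}
  A123: {d}
C dims 6,5,1; δ0: rk 4, SNF 1^4; δ1: rk 1, SNF 1^1
degree 0: 6−4−0 = 2 → Ȟ^0 ≅ Z^2
degree 1: 5−1−4 = 0 → Ȟ^1 ≅ 0
degree 2: 1−0−1 = 0 → Ȟ^2 ≅ 0

Ȟ^0(U;F) ≅ Z^2; Ȟ^1(U;F) ≅ 0; Ȟ^2(U;F) ≅ 0


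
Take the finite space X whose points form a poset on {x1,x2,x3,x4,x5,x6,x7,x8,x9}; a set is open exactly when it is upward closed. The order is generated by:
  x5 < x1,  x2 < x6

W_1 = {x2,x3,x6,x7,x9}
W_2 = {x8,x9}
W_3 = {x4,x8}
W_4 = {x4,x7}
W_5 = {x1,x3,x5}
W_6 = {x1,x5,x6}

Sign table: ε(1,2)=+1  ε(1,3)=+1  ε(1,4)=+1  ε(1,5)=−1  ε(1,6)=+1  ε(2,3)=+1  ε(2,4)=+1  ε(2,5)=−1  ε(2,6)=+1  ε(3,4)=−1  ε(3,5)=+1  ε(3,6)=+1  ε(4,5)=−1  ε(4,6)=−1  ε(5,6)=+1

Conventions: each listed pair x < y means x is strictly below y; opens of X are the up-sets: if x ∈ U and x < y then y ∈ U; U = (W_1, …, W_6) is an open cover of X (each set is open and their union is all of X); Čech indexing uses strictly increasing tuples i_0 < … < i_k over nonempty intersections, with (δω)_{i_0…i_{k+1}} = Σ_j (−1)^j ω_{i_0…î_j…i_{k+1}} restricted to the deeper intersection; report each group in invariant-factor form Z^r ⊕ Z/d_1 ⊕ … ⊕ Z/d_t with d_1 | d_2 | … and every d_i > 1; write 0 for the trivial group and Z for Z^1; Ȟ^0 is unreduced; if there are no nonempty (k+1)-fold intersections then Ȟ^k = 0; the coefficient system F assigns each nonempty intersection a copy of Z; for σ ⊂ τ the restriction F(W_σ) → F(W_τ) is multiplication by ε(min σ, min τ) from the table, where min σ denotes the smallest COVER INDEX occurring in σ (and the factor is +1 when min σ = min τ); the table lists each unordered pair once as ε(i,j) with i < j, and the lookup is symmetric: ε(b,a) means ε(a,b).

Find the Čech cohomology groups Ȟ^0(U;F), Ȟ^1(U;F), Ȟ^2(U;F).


intersection data:
  W12={x9} W14={x7} W15={x3} W16={x6} W23={x8} W34={x4} W56={x1,x5}
C dims 6,7; δ0: rk 6, SNF 1^5·2
Ȟ^0 = (6 − 6) − 0 = 0, so Ȟ^0 ≅ 0
Ȟ^1 = (7 − 0) − 6 = 1 plus torsion [2], so Ȟ^1 ≅ Z ⊕ Z/2
Ȟ^2 = (0 − 0) − 0 = 0, so Ȟ^2 ≅ 0

Ȟ^0(U;F) ≅ 0; Ȟ^1(U;F) ≅ Z ⊕ Z/2; Ȟ^2(U;F) ≅ 0


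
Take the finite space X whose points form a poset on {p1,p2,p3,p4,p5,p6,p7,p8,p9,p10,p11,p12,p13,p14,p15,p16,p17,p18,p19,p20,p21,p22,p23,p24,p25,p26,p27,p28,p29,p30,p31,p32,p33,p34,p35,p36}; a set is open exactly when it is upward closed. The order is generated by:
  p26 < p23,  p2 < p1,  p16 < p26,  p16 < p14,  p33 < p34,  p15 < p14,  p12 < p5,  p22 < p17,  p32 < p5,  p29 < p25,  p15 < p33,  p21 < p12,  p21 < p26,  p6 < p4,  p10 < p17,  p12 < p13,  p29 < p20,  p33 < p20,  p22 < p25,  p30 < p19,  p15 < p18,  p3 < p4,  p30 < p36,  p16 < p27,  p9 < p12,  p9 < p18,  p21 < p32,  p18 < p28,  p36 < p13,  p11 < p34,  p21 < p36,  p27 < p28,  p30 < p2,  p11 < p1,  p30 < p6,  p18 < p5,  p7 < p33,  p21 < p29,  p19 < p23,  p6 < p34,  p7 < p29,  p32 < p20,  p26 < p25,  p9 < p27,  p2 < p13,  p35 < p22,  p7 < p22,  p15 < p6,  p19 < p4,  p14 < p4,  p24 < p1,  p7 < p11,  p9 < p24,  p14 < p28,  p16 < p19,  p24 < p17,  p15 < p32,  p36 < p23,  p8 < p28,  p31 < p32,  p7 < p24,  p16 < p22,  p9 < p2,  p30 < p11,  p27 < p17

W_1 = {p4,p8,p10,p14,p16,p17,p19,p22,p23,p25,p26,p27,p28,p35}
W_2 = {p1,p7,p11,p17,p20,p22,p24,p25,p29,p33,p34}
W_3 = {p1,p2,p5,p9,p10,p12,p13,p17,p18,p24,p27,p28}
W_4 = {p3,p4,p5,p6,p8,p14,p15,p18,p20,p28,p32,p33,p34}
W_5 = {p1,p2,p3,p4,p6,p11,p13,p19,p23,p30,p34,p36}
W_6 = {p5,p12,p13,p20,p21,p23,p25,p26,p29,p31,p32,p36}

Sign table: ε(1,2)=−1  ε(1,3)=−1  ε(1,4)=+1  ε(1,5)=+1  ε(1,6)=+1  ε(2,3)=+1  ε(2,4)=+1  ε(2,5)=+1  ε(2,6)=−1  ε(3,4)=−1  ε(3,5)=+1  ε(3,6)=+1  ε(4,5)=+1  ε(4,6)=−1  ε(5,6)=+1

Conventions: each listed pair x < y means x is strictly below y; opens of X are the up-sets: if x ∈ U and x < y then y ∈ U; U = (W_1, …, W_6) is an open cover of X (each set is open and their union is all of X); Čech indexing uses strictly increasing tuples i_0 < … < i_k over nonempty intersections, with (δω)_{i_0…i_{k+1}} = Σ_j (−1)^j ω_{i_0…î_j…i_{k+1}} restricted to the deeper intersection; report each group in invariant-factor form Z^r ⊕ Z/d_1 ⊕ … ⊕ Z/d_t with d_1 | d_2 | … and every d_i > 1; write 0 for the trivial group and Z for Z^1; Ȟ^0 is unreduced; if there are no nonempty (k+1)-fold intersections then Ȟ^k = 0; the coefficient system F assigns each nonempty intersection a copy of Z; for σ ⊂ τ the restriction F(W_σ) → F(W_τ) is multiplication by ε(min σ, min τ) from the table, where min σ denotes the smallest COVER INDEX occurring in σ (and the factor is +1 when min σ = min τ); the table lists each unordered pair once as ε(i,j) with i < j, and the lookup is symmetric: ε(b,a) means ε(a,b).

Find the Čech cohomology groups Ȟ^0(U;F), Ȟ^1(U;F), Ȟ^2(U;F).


Ȟ^0 ≅ 0; Ȟ^1 ≅ Z/2; Ȟ^2 ≅ Z

intersection data:
  W12={p17,p22,p25} W13={p10,p17,p27,p28} W14={p4,p8,p14,p28} W15={p4,p19,p23} W16={p23,p25,p26} W23={p1,p17,p24} W24={p20,p33,p34} W25={p1,p11,p34} W26={p20,p25,p29} W34={p5,p18,p28} W35={p1,p2,p13} W36={p5,p12,p13} W45={p3,p4,p6,p34} W46={p5,p20,p32} W56={p13,p23,p36}
  W123={p17} W126={p25} W134={p28} W145={p4} W156={p23} W235={p1} W245={p34} W246={p20} W346={p5} W356={p13}
C dims 6,15,10; δ0: rk 6, SNF 1^5·2; δ1: rk 9, SNF 1^9
Ȟ^0 = (6 − 6) − 0 = 0, so Ȟ^0 ≅ 0
Ȟ^1 = (15 − 9) − 6 = 0 plus torsion [2], so Ȟ^1 ≅ Z/2
Ȟ^2 = (10 − 0) − 9 = 1, so Ȟ^2 ≅ Z


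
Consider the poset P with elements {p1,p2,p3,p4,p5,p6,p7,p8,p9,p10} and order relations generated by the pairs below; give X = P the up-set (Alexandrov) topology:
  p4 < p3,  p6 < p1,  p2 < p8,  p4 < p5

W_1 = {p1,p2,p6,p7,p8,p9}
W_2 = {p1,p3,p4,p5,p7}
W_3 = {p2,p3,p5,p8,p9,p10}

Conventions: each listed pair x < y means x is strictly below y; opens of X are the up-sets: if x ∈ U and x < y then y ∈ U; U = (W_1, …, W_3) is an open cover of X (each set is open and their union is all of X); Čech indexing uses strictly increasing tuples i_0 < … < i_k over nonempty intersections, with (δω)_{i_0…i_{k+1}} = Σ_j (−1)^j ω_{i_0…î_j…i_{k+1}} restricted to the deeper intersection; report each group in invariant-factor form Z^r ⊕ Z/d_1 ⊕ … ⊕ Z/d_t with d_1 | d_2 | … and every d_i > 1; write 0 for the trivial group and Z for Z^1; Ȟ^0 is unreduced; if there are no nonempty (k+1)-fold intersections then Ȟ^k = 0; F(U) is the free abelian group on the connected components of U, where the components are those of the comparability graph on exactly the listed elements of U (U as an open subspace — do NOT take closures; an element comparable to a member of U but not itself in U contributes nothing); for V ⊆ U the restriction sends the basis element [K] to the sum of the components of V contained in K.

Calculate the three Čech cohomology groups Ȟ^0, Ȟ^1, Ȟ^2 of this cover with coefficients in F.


nerve simplices:
  W12={p1,p7} W13={p2,p8,p9} W23={p3,p5}
components per intersection:
  W1: {p1,p6} {p2,p8} {p7} {p9}
  W2: {p1} {p3,p4,p5} {p7}
  W3: {p2,p8} {p3} {p5} {p9} {p10}
  W12: {p1} {p7}
  W13: {p2,p8} {p9}
  W23: {p3} {p5}
C dims 12,6; δ0: rk 6, SNF 1^6
degree 0: 12−6−0 = 6 → Ȟ^0 ≅ Z^6
degree 1: 6−0−6 = 0 → Ȟ^1 ≅ 0
degree 2: 0−0−0 = 0 → Ȟ^2 ≅ 0

Ȟ^0(U;F) ≅ Z^6,  Ȟ^1(U;F) ≅ 0,  Ȟ^2(U;F) ≅ 0


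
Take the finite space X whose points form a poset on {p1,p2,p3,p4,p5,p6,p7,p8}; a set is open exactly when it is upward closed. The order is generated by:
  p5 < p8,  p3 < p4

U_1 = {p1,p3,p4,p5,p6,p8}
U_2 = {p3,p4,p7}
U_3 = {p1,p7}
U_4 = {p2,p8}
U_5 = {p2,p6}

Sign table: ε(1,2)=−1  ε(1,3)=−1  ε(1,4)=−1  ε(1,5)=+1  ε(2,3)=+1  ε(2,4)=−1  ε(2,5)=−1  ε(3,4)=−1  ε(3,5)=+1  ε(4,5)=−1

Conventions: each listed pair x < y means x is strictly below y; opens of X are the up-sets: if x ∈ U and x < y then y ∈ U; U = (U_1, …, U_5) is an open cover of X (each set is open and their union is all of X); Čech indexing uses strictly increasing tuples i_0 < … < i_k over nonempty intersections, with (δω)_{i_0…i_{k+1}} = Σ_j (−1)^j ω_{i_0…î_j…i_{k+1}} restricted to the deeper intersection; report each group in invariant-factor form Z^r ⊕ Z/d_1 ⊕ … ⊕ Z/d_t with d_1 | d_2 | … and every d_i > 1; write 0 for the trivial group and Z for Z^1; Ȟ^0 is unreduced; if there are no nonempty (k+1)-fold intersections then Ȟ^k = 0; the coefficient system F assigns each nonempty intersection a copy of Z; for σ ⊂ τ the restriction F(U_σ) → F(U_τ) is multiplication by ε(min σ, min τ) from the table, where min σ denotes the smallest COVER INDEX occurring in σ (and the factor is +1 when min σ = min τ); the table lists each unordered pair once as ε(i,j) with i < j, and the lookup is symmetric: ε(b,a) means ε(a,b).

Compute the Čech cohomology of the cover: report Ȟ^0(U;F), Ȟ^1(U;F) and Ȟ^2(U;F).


Ȟ^0 = Z; Ȟ^1 = Z^2; Ȟ^2 = 0

nonempty overlaps:
  U12={p3,p4} U13={p1} U14={p8} U15={p6} U23={p7} U45={p2}
C dims 5,6; δ0: rk 4, SNF 1^4
degree 0: 5−4−0 = 1 → Ȟ^0 ≅ Z
degree 1: 6−0−4 = 2 → Ȟ^1 ≅ Z^2
degree 2: 0−0−0 = 0 → Ȟ^2 ≅ 0


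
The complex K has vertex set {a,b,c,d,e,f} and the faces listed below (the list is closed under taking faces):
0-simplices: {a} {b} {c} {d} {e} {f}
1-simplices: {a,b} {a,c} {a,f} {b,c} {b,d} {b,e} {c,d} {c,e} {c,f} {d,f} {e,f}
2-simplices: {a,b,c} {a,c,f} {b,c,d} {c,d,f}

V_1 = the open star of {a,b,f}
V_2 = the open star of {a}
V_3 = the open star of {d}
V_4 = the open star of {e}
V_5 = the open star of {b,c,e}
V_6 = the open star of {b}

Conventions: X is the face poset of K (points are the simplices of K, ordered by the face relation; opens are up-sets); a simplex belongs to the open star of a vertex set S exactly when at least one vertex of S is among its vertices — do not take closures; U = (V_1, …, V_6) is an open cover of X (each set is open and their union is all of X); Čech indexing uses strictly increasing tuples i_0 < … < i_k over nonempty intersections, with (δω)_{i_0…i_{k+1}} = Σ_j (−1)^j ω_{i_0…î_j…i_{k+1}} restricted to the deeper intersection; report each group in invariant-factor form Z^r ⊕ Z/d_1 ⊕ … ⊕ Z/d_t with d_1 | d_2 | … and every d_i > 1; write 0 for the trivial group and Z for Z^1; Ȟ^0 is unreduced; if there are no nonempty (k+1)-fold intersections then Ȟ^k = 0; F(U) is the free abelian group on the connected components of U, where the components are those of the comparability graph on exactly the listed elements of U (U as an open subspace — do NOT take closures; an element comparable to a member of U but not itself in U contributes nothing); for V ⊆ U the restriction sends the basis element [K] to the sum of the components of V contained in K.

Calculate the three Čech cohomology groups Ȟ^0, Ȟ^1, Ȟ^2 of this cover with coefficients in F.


nonempty intersections:
  V1={{a},{b},{f},{a,b},{a,c},{a,f},{b,c},{b,d},{b,e},{c,f},{d,f},{e,f},{a,b,c},{a,c,f},{b,c,d},{c,d,f}} V2={{a},{a,b},{a,c},{a,f},{a,b,c},{a,c,f}} V3={{d},{b,d},{c,d},{d,f},{b,c,d},{c,d,f}} V4={{e},{b,e},{c,e},{e,f}} V5={{b},{c},{e},{a,b},{a,c},{b,c},{b,d},{b,e},{c,d},{c,e},{c,f},{e,f},{a,b,c},{a,c,f},{b,c,d},{c,d,f}} V6={{b},{a,b},{b,c},{b,d},{b,e},{a,b,c},{b,c,d}}
  V12={{a},{a,b},{a,c},{a,f},{a,b,c},{a,c,f}} V13={{b,d},{d,f},{b,c,d},{c,d,f}} V14={{b,e},{e,f}} V15={{b},{a,b},{a,c},{b,c},{b,d},{b,e},{c,f},{e,f},{a,b,c},{a,c,f},{b,c,d},{c,d,f}} V16={{b},{a,b},{b,c},{b,d},{b,e},{a,b,c},{b,c,d}} V25={{a,b},{a,c},{a,b,c},{a,c,f}} V26={{a,b},{a,b,c}} V35={{b,d},{c,d},{b,c,d},{c,d,f}} V36={{b,d},{b,c,d}} V45={{e},{b,e},{c,e},{e,f}} V46={{b,e}} V56={{b},{a,b},{b,c},{b,d},{b,e},{a,b,c},{b,c,d}}
  V125={{a,b},{a,c},{a,b,c},{a,c,f}} V126={{a,b},{a,b,c}} V135={{b,d},{b,c,d},{c,d,f}} V136={{b,d},{b,c,d}} V145={{b,e},{e,f}} V146={{b,e}} V156={{b},{a,b},{b,c},{b,d},{b,e},{a,b,c},{b,c,d}} V256={{a,b},{a,b,c}} V356={{b,d},{b,c,d}} V456={{b,e}}
  V1256={{a,b},{a,b,c}} V1356={{b,d},{b,c,d}} V1456={{b,e}}
components per intersection:
  V1: {{a},{b},{f},{a,b},{a,c},{a,f},{b,c},{b,d},{b,e},{c,f},{d,f},{e,f},{a,b,c},{a,c,f},{b,c,d},{c,d,f}}
  V2: {{a},{a,b},{a,c},{a,f},{a,b,c},{a,c,f}}
  V3: {{d},{b,d},{c,d},{d,f},{b,c,d},{c,d,f}}
  V4: {{e},{b,e},{c,e},{e,f}}
  V5: {{b},{c},{e},{a,b},{a,c},{b,c},{b,d},{b,e},{c,d},{c,e},{c,f},{e,f},{a,b,c},{a,c,f},{b,c,d},{c,d,f}}
  V6: {{b},{a,b},{b,c},{b,d},{b,e},{a,b,c},{b,c,d}}
  V12: {{a},{a,b},{a,c},{a,f},{a,b,c},{a,c,f}}
  V13: {{b,d},{b,c,d}} {{d,f},{c,d,f}}
  V14: {{b,e}} {{e,f}}
  V15: {{b},{a,b},{a,c},{b,c},{b,d},{b,e},{c,f},{a,b,c},{a,c,f},{b,c,d},{c,d,f}} {{e,f}}
  V16: {{b},{a,b},{b,c},{b,d},{b,e},{a,b,c},{b,c,d}}
  V25: {{a,b},{a,c},{a,b,c},{a,c,f}}
  V26: {{a,b},{a,b,c}}
  V35: {{b,d},{c,d},{b,c,d},{c,d,f}}
  V36: {{b,d},{b,c,d}}
  V45: {{e},{b,e},{c,e},{e,f}}
  V46: {{b,e}}
  V56: {{b},{a,b},{b,c},{b,d},{b,e},{a,b,c},{b,c,d}}
  V125: {{a,b},{a,c},{a,b,c},{a,c,f}}
  V126: {{a,b},{a,b,c}}
  V135: {{b,d},{b,c,d}} {{c,d,f}}
  V136: {{b,d},{b,c,d}}
  V145: {{b,e}} {{e,f}}
  V146: {{b,e}}
  V156: {{b},{a,b},{b,c},{b,d},{b,e},{a,b,c},{b,c,d}}
  V256: {{a,b},{a,b,c}}
  V356: {{b,d},{b,c,d}}
  V456: {{b,e}}
  V1256: {{a,b},{a,b,c}}
  V1356: {{b,d},{b,c,d}}
  V1456: {{b,e}}
C dims 6,15,12,3; δ0: rk 5, SNF 1^5; δ1: rk 9, SNF 1^9; δ2: rk 3, SNF 1^3
Ȟ^0: (6−5)−0=1 ⇒ Z
Ȟ^1: (15−9)−5=1 ⇒ Z
Ȟ^2: (12−3)−9=0 ⇒ 0

Ȟ^0(U;F) ≅ Z; Ȟ^1(U;F) ≅ Z; Ȟ^2(U;F) ≅ 0
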